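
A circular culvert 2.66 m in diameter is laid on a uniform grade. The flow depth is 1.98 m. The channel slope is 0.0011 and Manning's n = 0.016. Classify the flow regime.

subcritical

For a circular section of diameter D = 2.66 m at depth y = 1.98 m, the central angle is θ = 2 arccos(1 − 2y/D) = 4.163 rad. Then A = (D²/8)(θ − sin θ) = 4.436 m² and P = Dθ/2 = 5.537 m.
Hydraulic radius R = A/P = 4.436/5.537 = 0.8012 m.
V = (1/n) R^(2/3) √S = (1/0.016) × 0.8012^(2/3) × √0.0011 = 1.788 m/s. Hydraulic depth D_h = A/T = 4.436/2.321 = 1.912 m.
Froude number Fr = V/√(g·D_h) = 1.788/√(9.81×1.912) = 0.413, which is less than 1, so the flow is subcritical.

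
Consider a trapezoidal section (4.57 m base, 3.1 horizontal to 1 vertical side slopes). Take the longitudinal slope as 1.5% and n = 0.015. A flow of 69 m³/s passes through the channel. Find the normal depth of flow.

y_n = 1.19 m

Manning's equation rearranged: A R^(2/3) = nQ / (1·√S) = 0.015 × 69 / (√0.015) = 8.451.
Try y = 1.36 m: A R^(2/3) = 11.05 — over.
Try y = 1.19 m: A R^(2/3) = 8.453 — close enough.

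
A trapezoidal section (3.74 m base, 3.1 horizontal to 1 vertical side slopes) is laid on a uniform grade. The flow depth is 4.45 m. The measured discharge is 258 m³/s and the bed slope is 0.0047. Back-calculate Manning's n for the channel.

n = 0.037

With bottom width b = 3.74 m and side slope z = 3.1: A = (b + zy)y = (3.74 + 3.1×4.45)×4.45 = 78.03 m²; P = b + 2y√(1+z²) = 3.74 + 2×4.45×3.257 = 32.73 m.
Hydraulic radius R = A/P = 78.03/32.73 = 2.384 m.
Rearranging Manning's equation: n = (1/Q) A R^(2/3) S^(1/2) = (1/258) × 78.03 × 2.384^(2/3) × √0.0047 = 0.037.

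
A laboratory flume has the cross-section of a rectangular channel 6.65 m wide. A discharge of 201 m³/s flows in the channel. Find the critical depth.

y_c = 4.53 m

For a rectangular channel, critical depth y_c = (q²/g)^(1/3) where q = Q/b = 201/6.65 = 30.23 m²/s.
So y_c = (30.23²/9.81)^(1/3) = 4.53 m.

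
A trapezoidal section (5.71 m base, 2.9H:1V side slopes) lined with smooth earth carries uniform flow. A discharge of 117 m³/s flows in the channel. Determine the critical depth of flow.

y_c = 2.38 m

At critical depth, Q² T / (g A³) = 1, i.e. A³/T = Q²/g = 117²/9.81 = 1395.
Trying y = 1.79 m: A³/T = 461.7 — short.
Trying y = 2.98 m: A³/T = 3402 — over.
Trying y = 2.38 m: A³/T = 1386 — ≈ 1395.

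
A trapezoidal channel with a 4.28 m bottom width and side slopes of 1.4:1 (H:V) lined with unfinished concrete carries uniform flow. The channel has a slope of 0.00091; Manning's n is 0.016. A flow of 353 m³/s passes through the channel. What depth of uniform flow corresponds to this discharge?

Manning's equation rearranged: A R^(2/3) = nQ / (1·√S) = 0.016 × 353 / (√0.00091) = 187.2.
Trying y = 7.67 m: A R^(2/3) = 278.3 — too large.
Trying y = 4.62 m: A R^(2/3) = 90.51 — too small.
Trying y = 6.44 m: A R^(2/3) = 187.4 — close enough.

y_n = 6.44 m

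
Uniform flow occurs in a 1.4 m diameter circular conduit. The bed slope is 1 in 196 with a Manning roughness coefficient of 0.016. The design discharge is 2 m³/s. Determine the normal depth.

y_n = 0.77 m

Manning's equation rearranged: A R^(2/3) = nQ / (1·√S) = 0.016 × 2 / (√0.005102) = 0.448.
At y = 0.973 m: A R^(2/3) = 0.6341 — over.
At y = 0.549 m: A R^(2/3) = 0.2484 — short.
At y = 0.77 m: A R^(2/3) = 0.4478 — close enough.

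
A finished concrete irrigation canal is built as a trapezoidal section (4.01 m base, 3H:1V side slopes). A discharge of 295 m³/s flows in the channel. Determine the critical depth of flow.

At critical depth, Q² T / (g A³) = 1, i.e. A³/T = Q²/g = 295²/9.81 = 8871.
Trying y = 3.27 m: A³/T = 3906 — low.
Trying y = 3.95 m: A³/T = 8873 — close enough.

y_c = 3.95 m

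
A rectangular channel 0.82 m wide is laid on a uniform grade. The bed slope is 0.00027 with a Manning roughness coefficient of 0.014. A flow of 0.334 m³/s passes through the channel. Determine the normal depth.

Manning's equation rearranged: A R^(2/3) = nQ / (1·√S) = 0.014 × 0.334 / (√0.00027) = 0.2846.
Try y = 0.988 m: A R^(2/3) = 0.3548 — high.
Try y = 0.579 m: A R^(2/3) = 0.1834 — low.
Try y = 0.823 m: A R^(2/3) = 0.2845 — close enough.

y_n = 0.823 m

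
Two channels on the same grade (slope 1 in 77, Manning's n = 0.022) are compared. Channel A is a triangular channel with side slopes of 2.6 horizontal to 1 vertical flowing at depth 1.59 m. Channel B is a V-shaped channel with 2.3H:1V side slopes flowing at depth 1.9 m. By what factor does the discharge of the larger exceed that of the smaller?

Channel A: For a triangular section with side slope z = 2.6: A = zy² = 2.6×1.59² = 6.573 m²; P = 2y√(1+z²) = 2×1.59×2.786 = 8.858 m. Hydraulic radius R = A/P = 6.573/8.858 = 0.742 m. Q_A = (1/0.022)·6.573·0.742^(2/3)·√0.01299 = 27.91 m³/s.
Channel B: For a triangular section with side slope z = 2.3: A = zy² = 2.3×1.9² = 8.303 m²; P = 2y√(1+z²) = 2×1.9×2.508 = 9.53 m. Hydraulic radius R = A/P = 8.303/9.53 = 0.8712 m. Q_B = (1/0.022)·8.303·0.8712^(2/3)·√0.01299 = 39.23 m³/s.
The larger discharge is 39.23 m³/s and the smaller is 27.91 m³/s; the ratio is 1.41.

1.41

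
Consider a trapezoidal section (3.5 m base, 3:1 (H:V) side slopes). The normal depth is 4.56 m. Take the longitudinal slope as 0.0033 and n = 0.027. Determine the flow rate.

With bottom width b = 3.5 m and side slope z = 3: A = (b + zy)y = (3.5 + 3×4.56)×4.56 = 78.34 m²; P = b + 2y√(1+z²) = 3.5 + 2×4.56×3.162 = 32.34 m.
Hydraulic radius R = A/P = 78.34/32.34 = 2.422 m.
Manning's equation: Q = (1/n) A R^(2/3) S^(1/2) = (1/0.027) × 78.34 × 2.422^(2/3) × 0.0033^(1/2) = 301 m³/s.

Q = 301 m³/s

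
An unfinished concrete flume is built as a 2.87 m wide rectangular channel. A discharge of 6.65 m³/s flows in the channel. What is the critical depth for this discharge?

y_c = 0.818 m

For a rectangular channel, critical depth y_c = (q²/g)^(1/3) where q = Q/b = 6.65/2.87 = 2.317 m²/s.
So y_c = (2.317²/9.81)^(1/3) = 0.818 m.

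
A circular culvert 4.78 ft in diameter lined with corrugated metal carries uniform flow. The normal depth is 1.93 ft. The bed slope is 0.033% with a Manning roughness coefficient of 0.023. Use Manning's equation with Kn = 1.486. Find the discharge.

For a circular section of diameter D = 4.78 ft at depth y = 1.93 ft, the central angle is θ = 2 arccos(1 − 2y/D) = 2.754 rad. Then A = (D²/8)(θ − sin θ) = 6.787 ft² and P = Dθ/2 = 6.583 ft.
Hydraulic radius R = A/P = 6.787/6.583 = 1.031 ft.
Manning's equation: Q = (1.486/n) A R^(2/3) S^(1/2) = (1.486/0.023) × 6.787 × 1.031^(2/3) × 0.00033^(1/2) = 8.13 ft³/s.

Q = 8.13 ft³/s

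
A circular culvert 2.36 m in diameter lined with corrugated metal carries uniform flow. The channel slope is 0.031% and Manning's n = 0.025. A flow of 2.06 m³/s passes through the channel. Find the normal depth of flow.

Manning's equation rearranged: A R^(2/3) = nQ / (1·√S) = 0.025 × 2.06 / (√0.00031) = 2.925.
At y = 2.19 m: A R^(2/3) = 3.308 — high.
At y = 1.49 m: A R^(2/3) = 2.232 — low.
At y = 1.84 m: A R^(2/3) = 2.93 — matches.

y_n = 1.84 m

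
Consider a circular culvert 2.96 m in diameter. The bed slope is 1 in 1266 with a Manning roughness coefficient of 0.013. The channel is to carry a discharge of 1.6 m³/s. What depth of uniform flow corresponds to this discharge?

y_n = 0.725 m

Manning's equation rearranged: A R^(2/3) = nQ / (1·√S) = 0.013 × 1.6 / (√0.0007899) = 0.7401.
Try y = 0.856 m: A R^(2/3) = 1.027 — too large.
Try y = 0.5 m: A R^(2/3) = 0.3494 — too small.
Try y = 0.725 m: A R^(2/3) = 0.7405 — ≈ 0.7401.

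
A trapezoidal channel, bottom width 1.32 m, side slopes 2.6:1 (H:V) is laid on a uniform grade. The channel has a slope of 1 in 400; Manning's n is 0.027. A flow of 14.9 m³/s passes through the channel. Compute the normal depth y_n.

y_n = 1.61 m

Manning's equation rearranged: A R^(2/3) = nQ / (1·√S) = 0.027 × 14.9 / (√0.0025) = 8.046.
Try y = 1.91 m: A R^(2/3) = 12.04 — high.
Try y = 1.61 m: A R^(2/3) = 8.026 — ≈ 8.046.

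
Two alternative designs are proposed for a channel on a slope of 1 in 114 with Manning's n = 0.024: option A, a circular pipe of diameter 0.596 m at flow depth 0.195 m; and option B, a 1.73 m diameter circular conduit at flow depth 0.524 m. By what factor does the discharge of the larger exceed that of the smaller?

14.8

Channel A: For a circular section of diameter D = 0.596 m at depth y = 0.195 m, the central angle is θ = 2 arccos(1 − 2y/D) = 2.436 rad. Then A = (D²/8)(θ − sin θ) = 0.07935 m² and P = Dθ/2 = 0.7259 m. Hydraulic radius R = A/P = 0.07935/0.7259 = 0.1093 m. Q_A = (1/0.024)·0.07935·0.1093^(2/3)·√0.008772 = 0.0708 m³/s.
Channel B: For a circular section of diameter D = 1.73 m at depth y = 0.524 m, the central angle is θ = 2 arccos(1 − 2y/D) = 2.331 rad. Then A = (D²/8)(θ − sin θ) = 0.601 m² and P = Dθ/2 = 2.016 m. Hydraulic radius R = A/P = 0.601/2.016 = 0.2981 m. Q_B = (1/0.024)·0.601·0.2981^(2/3)·√0.008772 = 1.047 m³/s.
The larger discharge is 1.047 m³/s and the smaller is 0.0708 m³/s; the ratio is 14.8.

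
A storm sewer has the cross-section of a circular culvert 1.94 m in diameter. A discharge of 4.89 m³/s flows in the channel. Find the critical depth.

y_c = 1.07 m

At critical depth, Q² T / (g A³) = 1, i.e. A³/T = Q²/g = 4.89²/9.81 = 2.438.
Try y = 0.91 m: A³/T = 1.304 — low.
Try y = 1.19 m: A³/T = 3.636 — high.
Try y = 1.07 m: A³/T = 2.421 — ≈ 2.438.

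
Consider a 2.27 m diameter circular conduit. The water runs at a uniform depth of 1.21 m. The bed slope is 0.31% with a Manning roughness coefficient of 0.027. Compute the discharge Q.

For a circular section of diameter D = 2.27 m at depth y = 1.21 m, the central angle is θ = 2 arccos(1 − 2y/D) = 3.274 rad. Then A = (D²/8)(θ − sin θ) = 2.194 m² and P = Dθ/2 = 3.716 m.
Hydraulic radius R = A/P = 2.194/3.716 = 0.5904 m.
Manning's equation: Q = (1/n) A R^(2/3) S^(1/2) = (1/0.027) × 2.194 × 0.5904^(2/3) × 0.0031^(1/2) = 3.18 m³/s.

Q = 3.18 m³/s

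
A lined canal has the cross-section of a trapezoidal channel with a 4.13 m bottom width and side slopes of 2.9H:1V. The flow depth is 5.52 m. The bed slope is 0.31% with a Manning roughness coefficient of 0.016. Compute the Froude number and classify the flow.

With bottom width b = 4.13 m and side slope z = 2.9: A = (b + zy)y = (4.13 + 2.9×5.52)×5.52 = 111.2 m²; P = b + 2y√(1+z²) = 4.13 + 2×5.52×3.068 = 38 m.
Hydraulic radius R = A/P = 111.2/38 = 2.926 m.
V = (1/n) R^(2/3) √S = (1/0.016) × 2.926^(2/3) × √0.0031 = 7.118 m/s. Hydraulic depth D_h = A/T = 111.2/36.15 = 3.075 m.
Froude number Fr = V/√(g·D_h) = 7.118/√(9.81×3.075) = 1.3, which is greater than 1, so the flow is supercritical.

supercritical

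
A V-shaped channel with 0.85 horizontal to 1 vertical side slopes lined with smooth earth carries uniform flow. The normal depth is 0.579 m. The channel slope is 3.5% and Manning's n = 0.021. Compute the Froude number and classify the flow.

supercritical

For a triangular section with side slope z = 0.85: A = zy² = 0.85×0.579² = 0.285 m²; P = 2y√(1+z²) = 2×0.579×1.312 = 1.52 m.
Hydraulic radius R = A/P = 0.285/1.52 = 0.1875 m.
V = (1/n) R^(2/3) √S = (1/0.021) × 0.1875^(2/3) × √0.035 = 2.918 m/s. Hydraulic depth D_h = A/T = 0.285/0.9843 = 0.2895 m.
Froude number Fr = V/√(g·D_h) = 2.918/√(9.81×0.2895) = 1.73, which is greater than 1, so the flow is supercritical.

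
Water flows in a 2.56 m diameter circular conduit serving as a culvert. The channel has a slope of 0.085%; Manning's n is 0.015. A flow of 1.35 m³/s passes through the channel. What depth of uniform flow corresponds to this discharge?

y_n = 0.739 m

Manning's equation rearranged: A R^(2/3) = nQ / (1·√S) = 0.015 × 1.35 / (√0.00085) = 0.6946.
At y = 0.896 m: A R^(2/3) = 1.005 — over.
At y = 0.54 m: A R^(2/3) = 0.3728 — short.
At y = 0.739 m: A R^(2/3) = 0.6947 — close enough.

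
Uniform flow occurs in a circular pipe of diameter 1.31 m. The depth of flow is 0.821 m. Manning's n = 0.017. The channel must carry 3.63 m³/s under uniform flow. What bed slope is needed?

For a circular section of diameter D = 1.31 m at depth y = 0.821 m, the central angle is θ = 2 arccos(1 − 2y/D) = 3.654 rad. Then A = (D²/8)(θ − sin θ) = 0.889 m² and P = Dθ/2 = 2.393 m.
Hydraulic radius R = A/P = 0.889/2.393 = 0.3714 m.
From Manning's equation, S = [nQ / (1 A R^(2/3))]² = [0.017 × 3.63 / (1 × 0.889 × 0.3714^(2/3))]² = 0.018.

S = 0.018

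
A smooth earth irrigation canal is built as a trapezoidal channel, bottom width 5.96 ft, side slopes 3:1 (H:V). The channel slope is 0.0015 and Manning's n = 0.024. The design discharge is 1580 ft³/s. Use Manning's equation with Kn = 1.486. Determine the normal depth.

y_n = 8.16 ft

Manning's equation rearranged: A R^(2/3) = nQ / (1.486·√S) = 0.024 × 1580 / (1.486 × √0.0015) = 658.9.
At y = 6.82 ft: A R^(2/3) = 428.7 — too small.
At y = 9.71 ft: A R^(2/3) = 1004 — too large.
At y = 8.16 ft: A R^(2/3) = 658.3 — close enough.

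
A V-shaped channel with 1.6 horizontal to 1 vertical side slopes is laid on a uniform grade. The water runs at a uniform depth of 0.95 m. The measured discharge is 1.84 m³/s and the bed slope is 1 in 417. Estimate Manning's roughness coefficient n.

n = 0.021

For a triangular section with side slope z = 1.6: A = zy² = 1.6×0.95² = 1.444 m²; P = 2y√(1+z²) = 2×0.95×1.887 = 3.585 m.
Hydraulic radius R = A/P = 1.444/3.585 = 0.4028 m.
Rearranging Manning's equation: n = (1/Q) A R^(2/3) S^(1/2) = (1/1.84) × 1.444 × 0.4028^(2/3) × √0.002398 = 0.021.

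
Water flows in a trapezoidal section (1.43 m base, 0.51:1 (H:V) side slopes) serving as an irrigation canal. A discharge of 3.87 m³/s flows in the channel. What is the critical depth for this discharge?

y_c = 0.819 m

At critical depth, Q² T / (g A³) = 1, i.e. A³/T = Q²/g = 3.87²/9.81 = 1.527.
At y = 1.01 m: A³/T = 3.082 — over.
At y = 0.674 m: A³/T = 0.8069 — short.
At y = 0.819 m: A³/T = 1.53 — close enough.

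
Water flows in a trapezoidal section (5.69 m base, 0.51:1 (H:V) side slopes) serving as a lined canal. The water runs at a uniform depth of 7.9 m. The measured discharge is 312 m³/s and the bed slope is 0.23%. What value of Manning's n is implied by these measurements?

With bottom width b = 5.69 m and side slope z = 0.51: A = (b + zy)y = (5.69 + 0.51×7.9)×7.9 = 76.78 m²; P = b + 2y√(1+z²) = 5.69 + 2×7.9×1.123 = 23.43 m.
Hydraulic radius R = A/P = 76.78/23.43 = 3.278 m.
Rearranging Manning's equation: n = (1/Q) A R^(2/3) S^(1/2) = (1/312) × 76.78 × 3.278^(2/3) × √0.0023 = 0.026.

n = 0.026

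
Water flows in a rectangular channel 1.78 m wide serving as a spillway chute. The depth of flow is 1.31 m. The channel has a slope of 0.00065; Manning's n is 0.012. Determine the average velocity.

Flow area A = b·y = 1.78 × 1.31 = 2.332 m². Wetted perimeter P = b + 2y = 1.78 + 2×1.31 = 4.4 m.
Hydraulic radius R = A/P = 2.332/4.4 = 0.53 m.
From Manning's equation, V = (1/n) R^(2/3) S^(1/2) = (1/0.012) × 0.53^(2/3) × 0.00065^(1/2) = 1.39 m/s.

V = 1.39 m/s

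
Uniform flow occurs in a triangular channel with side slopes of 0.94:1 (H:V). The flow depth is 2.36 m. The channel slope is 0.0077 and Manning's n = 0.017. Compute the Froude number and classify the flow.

For a triangular section with side slope z = 0.94: A = zy² = 0.94×2.36² = 5.235 m²; P = 2y√(1+z²) = 2×2.36×1.372 = 6.478 m.
Hydraulic radius R = A/P = 5.235/6.478 = 0.8082 m.
V = (1/n) R^(2/3) √S = (1/0.017) × 0.8082^(2/3) × √0.0077 = 4.479 m/s. Hydraulic depth D_h = A/T = 5.235/4.437 = 1.18 m.
Froude number Fr = V/√(g·D_h) = 4.479/√(9.81×1.18) = 1.32, which is greater than 1, so the flow is supercritical.

supercritical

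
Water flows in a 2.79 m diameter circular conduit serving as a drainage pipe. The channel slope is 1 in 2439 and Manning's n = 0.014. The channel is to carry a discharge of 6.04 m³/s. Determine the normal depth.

y_n = 2.01 m

Manning's equation rearranged: A R^(2/3) = nQ / (1·√S) = 0.014 × 6.04 / (√0.00041) = 4.176.
Try y = 2.4 m: A R^(2/3) = 4.997 — high.
Try y = 1.8 m: A R^(2/3) = 3.598 — low.
Try y = 2.01 m: A R^(2/3) = 4.177 — ≈ 4.176.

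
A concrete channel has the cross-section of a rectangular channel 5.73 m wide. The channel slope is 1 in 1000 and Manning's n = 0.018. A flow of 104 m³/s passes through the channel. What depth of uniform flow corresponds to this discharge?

y_n = 6.53 m

Manning's equation rearranged: A R^(2/3) = nQ / (1·√S) = 0.018 × 104 / (√0.001) = 59.2.
At y = 7.98 m: A R^(2/3) = 75.18 — too large.
At y = 4.99 m: A R^(2/3) = 42.62 — too small.
At y = 6.53 m: A R^(2/3) = 59.22 — matches.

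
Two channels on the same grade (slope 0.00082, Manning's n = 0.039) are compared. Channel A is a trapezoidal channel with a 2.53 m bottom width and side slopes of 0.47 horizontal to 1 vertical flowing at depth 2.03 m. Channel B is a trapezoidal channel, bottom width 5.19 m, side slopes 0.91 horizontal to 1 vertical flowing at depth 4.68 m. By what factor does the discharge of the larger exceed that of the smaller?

Channel A: With bottom width b = 2.53 m and side slope z = 0.47: A = (b + zy)y = (2.53 + 0.47×2.03)×2.03 = 7.073 m²; P = b + 2y√(1+z²) = 2.53 + 2×2.03×1.105 = 7.016 m. Hydraulic radius R = A/P = 7.073/7.016 = 1.008 m. Q_A = (1/0.039)·7.073·1.008^(2/3)·√0.00082 = 5.221 m³/s.
Channel B: With bottom width b = 5.19 m and side slope z = 0.91: A = (b + zy)y = (5.19 + 0.91×4.68)×4.68 = 44.22 m²; P = b + 2y√(1+z²) = 5.19 + 2×4.68×1.352 = 17.85 m. Hydraulic radius R = A/P = 44.22/17.85 = 2.478 m. Q_B = (1/0.039)·44.22·2.478^(2/3)·√0.00082 = 59.46 m³/s.
The larger discharge is 59.46 m³/s and the smaller is 5.221 m³/s; the ratio is 11.4.

11.4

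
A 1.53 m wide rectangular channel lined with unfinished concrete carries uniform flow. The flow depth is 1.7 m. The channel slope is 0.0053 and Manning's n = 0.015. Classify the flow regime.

Flow area A = b·y = 1.53 × 1.7 = 2.601 m². Wetted perimeter P = b + 2y = 1.53 + 2×1.7 = 4.93 m.
Hydraulic radius R = A/P = 2.601/4.93 = 0.5276 m.
V = (1/n) R^(2/3) √S = (1/0.015) × 0.5276^(2/3) × √0.0053 = 3.169 m/s. Hydraulic depth D_h = A/T = 2.601/1.53 = 1.7 m.
Froude number Fr = V/√(g·D_h) = 3.169/√(9.81×1.7) = 0.776, which is less than 1, so the flow is subcritical.

subcritical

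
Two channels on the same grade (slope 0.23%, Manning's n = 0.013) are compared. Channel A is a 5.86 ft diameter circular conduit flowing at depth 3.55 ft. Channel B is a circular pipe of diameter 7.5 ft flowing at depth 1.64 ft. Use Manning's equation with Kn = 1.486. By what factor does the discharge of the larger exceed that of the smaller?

3.37

Channel A: For a circular section of diameter D = 5.86 ft at depth y = 3.55 ft, the central angle is θ = 2 arccos(1 − 2y/D) = 3.568 rad. Then A = (D²/8)(θ − sin θ) = 17.09 ft² and P = Dθ/2 = 10.45 ft. Hydraulic radius R = A/P = 17.09/10.45 = 1.635 ft. Q_A = (1.486/0.013)·17.09·1.635^(2/3)·√0.0023 = 130 ft³/s.
Channel B: For a circular section of diameter D = 7.5 ft at depth y = 1.64 ft, the central angle is θ = 2 arccos(1 − 2y/D) = 1.946 rad. Then A = (D²/8)(θ − sin θ) = 7.144 ft² and P = Dθ/2 = 7.299 ft. Hydraulic radius R = A/P = 7.144/7.299 = 0.9788 ft. Q_B = (1.486/0.013)·7.144·0.9788^(2/3)·√0.0023 = 38.61 ft³/s.
The larger discharge is 130 ft³/s and the smaller is 38.61 ft³/s; the ratio is 3.37.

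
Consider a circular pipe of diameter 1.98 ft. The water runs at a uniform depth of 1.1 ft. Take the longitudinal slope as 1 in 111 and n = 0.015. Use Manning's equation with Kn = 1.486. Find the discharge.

Q = 10.8 ft³/s

For a circular section of diameter D = 1.98 ft at depth y = 1.1 ft, the central angle is θ = 2 arccos(1 − 2y/D) = 3.364 rad. Then A = (D²/8)(θ − sin θ) = 1.757 ft² and P = Dθ/2 = 3.331 ft.
Hydraulic radius R = A/P = 1.757/3.331 = 0.5275 ft.
Manning's equation: Q = (1.486/n) A R^(2/3) S^(1/2) = (1.486/0.015) × 1.757 × 0.5275^(2/3) × 0.009009^(1/2) = 10.8 ft³/s.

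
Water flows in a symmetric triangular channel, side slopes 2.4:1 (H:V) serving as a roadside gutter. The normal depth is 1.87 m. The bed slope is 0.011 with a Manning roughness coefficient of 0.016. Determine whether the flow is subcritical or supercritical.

For a triangular section with side slope z = 2.4: A = zy² = 2.4×1.87² = 8.393 m²; P = 2y√(1+z²) = 2×1.87×2.6 = 9.724 m.
Hydraulic radius R = A/P = 8.393/9.724 = 0.8631 m.
V = (1/n) R^(2/3) √S = (1/0.016) × 0.8631^(2/3) × √0.011 = 5.942 m/s. Hydraulic depth D_h = A/T = 8.393/8.976 = 0.935 m.
Froude number Fr = V/√(g·D_h) = 5.942/√(9.81×0.935) = 1.96, which is greater than 1, so the flow is supercritical.

supercritical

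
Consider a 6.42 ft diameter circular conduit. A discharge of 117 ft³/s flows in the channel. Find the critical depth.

At critical depth, Q² T / (g A³) = 1, i.e. A³/T = Q²/g = 117²/32.2 = 425.1.
At y = 3.11 ft: A³/T = 585.3 — high.
At y = 2.4 ft: A³/T = 216.7 — low.
At y = 2.86 ft: A³/T = 424.8 — ≈ 425.1.

y_c = 2.86 ft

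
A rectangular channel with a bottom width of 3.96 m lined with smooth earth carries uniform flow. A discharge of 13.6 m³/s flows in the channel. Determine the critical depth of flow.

For a rectangular channel, critical depth y_c = (q²/g)^(1/3) where q = Q/b = 13.6/3.96 = 3.434 m²/s.
So y_c = (3.434²/9.81)^(1/3) = 1.06 m.

y_c = 1.06 m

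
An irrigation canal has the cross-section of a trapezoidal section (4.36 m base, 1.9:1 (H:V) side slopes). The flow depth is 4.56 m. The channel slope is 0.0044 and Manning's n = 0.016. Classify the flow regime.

supercritical

With bottom width b = 4.36 m and side slope z = 1.9: A = (b + zy)y = (4.36 + 1.9×4.56)×4.56 = 59.39 m²; P = b + 2y√(1+z²) = 4.36 + 2×4.56×2.147 = 23.94 m.
Hydraulic radius R = A/P = 59.39/23.94 = 2.481 m.
V = (1/n) R^(2/3) √S = (1/0.016) × 2.481^(2/3) × √0.0044 = 7.597 m/s. Hydraulic depth D_h = A/T = 59.39/21.69 = 2.738 m.
Froude number Fr = V/√(g·D_h) = 7.597/√(9.81×2.738) = 1.47, which is greater than 1, so the flow is supercritical.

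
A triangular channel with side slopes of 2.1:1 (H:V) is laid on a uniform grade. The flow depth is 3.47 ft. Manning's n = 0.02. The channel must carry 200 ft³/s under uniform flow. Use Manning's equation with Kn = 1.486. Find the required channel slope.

S = 0.00623

For a triangular section with side slope z = 2.1: A = zy² = 2.1×3.47² = 25.29 ft²; P = 2y√(1+z²) = 2×3.47×2.326 = 16.14 ft.
Hydraulic radius R = A/P = 25.29/16.14 = 1.566 ft.
From Manning's equation, S = [nQ / (1.486 A R^(2/3))]² = [0.02 × 200 / (1.486 × 25.29 × 1.566^(2/3))]² = 0.00623.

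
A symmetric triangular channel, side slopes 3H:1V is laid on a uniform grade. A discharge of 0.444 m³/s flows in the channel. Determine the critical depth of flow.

At critical depth, Q² T / (g A³) = 1, i.e. A³/T = Q²/g = 0.444²/9.81 = 0.0201.
Trying y = 0.246 m: A³/T = 0.004054 — too small.
Trying y = 0.37 m: A³/T = 0.0312 — too large.
Trying y = 0.339 m: A³/T = 0.02015 — matches.

y_c = 0.339 m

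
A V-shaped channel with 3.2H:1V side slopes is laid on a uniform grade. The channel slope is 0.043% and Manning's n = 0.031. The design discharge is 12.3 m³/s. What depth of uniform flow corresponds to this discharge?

y_n = 2.32 m

Manning's equation rearranged: A R^(2/3) = nQ / (1·√S) = 0.031 × 12.3 / (√0.00043) = 18.39.
Try y = 2.68 m: A R^(2/3) = 27.08 — high.
Try y = 1.83 m: A R^(2/3) = 9.791 — low.
Try y = 2.32 m: A R^(2/3) = 18.43 — matches.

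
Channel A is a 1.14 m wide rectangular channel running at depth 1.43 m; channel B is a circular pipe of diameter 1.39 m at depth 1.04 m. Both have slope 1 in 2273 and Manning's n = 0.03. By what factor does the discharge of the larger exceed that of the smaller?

1.31

Channel A: Flow area A = b·y = 1.14 × 1.43 = 1.63 m². Wetted perimeter P = b + 2y = 1.14 + 2×1.43 = 4 m. Hydraulic radius R = A/P = 1.63/4 = 0.4075 m. Q_A = (1/0.03)·1.63·0.4075^(2/3)·√0.0004399 = 0.6265 m³/s.
Channel B: For a circular section of diameter D = 1.39 m at depth y = 1.04 m, the central angle is θ = 2 arccos(1 − 2y/D) = 4.18 rad. Then A = (D²/8)(θ − sin θ) = 1.218 m² and P = Dθ/2 = 2.905 m. Hydraulic radius R = A/P = 1.218/2.905 = 0.4191 m. Q_B = (1/0.03)·1.218·0.4191^(2/3)·√0.0004399 = 0.4769 m³/s.
The larger discharge is 0.6265 m³/s and the smaller is 0.4769 m³/s; the ratio is 1.31.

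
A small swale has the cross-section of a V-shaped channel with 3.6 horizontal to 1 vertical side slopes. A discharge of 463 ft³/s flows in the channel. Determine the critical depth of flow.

At critical depth, Q² T / (g A³) = 1, i.e. A³/T = Q²/g = 463²/32.2 = 6657.
Trying y = 4.91 ft: A³/T = 18490 — high.
Trying y = 3.26 ft: A³/T = 2386 — low.
Trying y = 4 ft: A³/T = 6636 — matches.

y_c = 4 ft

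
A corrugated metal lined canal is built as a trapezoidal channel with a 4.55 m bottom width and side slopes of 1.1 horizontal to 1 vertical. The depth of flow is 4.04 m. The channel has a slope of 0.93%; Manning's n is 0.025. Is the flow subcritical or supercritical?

supercritical

With bottom width b = 4.55 m and side slope z = 1.1: A = (b + zy)y = (4.55 + 1.1×4.04)×4.04 = 36.34 m²; P = b + 2y√(1+z²) = 4.55 + 2×4.04×1.487 = 16.56 m.
Hydraulic radius R = A/P = 36.34/16.56 = 2.194 m.
V = (1/n) R^(2/3) √S = (1/0.025) × 2.194^(2/3) × √0.0093 = 6.513 m/s. Hydraulic depth D_h = A/T = 36.34/13.44 = 2.704 m.
Froude number Fr = V/√(g·D_h) = 6.513/√(9.81×2.704) = 1.26, which is greater than 1, so the flow is supercritical.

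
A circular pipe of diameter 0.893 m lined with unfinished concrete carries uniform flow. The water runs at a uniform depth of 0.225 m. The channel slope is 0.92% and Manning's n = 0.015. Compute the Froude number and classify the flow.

supercritical

For a circular section of diameter D = 0.893 m at depth y = 0.225 m, the central angle is θ = 2 arccos(1 − 2y/D) = 2.103 rad. Then A = (D²/8)(θ − sin θ) = 0.1238 m² and P = Dθ/2 = 0.9392 m.
Hydraulic radius R = A/P = 0.1238/0.9392 = 0.1318 m.
V = (1/n) R^(2/3) √S = (1/0.015) × 0.1318^(2/3) × √0.0092 = 1.656 m/s. Hydraulic depth D_h = A/T = 0.1238/0.7754 = 0.1597 m.
Froude number Fr = V/√(g·D_h) = 1.656/√(9.81×0.1597) = 1.32, which is greater than 1, so the flow is supercritical.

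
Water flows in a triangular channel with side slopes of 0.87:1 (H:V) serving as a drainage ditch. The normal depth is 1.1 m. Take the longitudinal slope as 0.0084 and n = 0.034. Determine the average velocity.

V = 1.37 m/s

For a triangular section with side slope z = 0.87: A = zy² = 0.87×1.1² = 1.053 m²; P = 2y√(1+z²) = 2×1.1×1.325 = 2.916 m.
Hydraulic radius R = A/P = 1.053/2.916 = 0.361 m.
From Manning's equation, V = (1/n) R^(2/3) S^(1/2) = (1/0.034) × 0.361^(2/3) × 0.0084^(1/2) = 1.37 m/s.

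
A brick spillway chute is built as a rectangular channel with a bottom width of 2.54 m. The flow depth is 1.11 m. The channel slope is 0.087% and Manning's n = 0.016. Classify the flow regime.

subcritical

Flow area A = b·y = 2.54 × 1.11 = 2.819 m². Wetted perimeter P = b + 2y = 2.54 + 2×1.11 = 4.76 m.
Hydraulic radius R = A/P = 2.819/4.76 = 0.5923 m.
V = (1/n) R^(2/3) √S = (1/0.016) × 0.5923^(2/3) × √0.00087 = 1.3 m/s. Hydraulic depth D_h = A/T = 2.819/2.54 = 1.11 m.
Froude number Fr = V/√(g·D_h) = 1.3/√(9.81×1.11) = 0.394, which is less than 1, so the flow is subcritical.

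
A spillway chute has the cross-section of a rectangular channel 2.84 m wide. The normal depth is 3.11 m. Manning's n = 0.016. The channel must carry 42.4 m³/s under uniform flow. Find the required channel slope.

Flow area A = b·y = 2.84 × 3.11 = 8.832 m². Wetted perimeter P = b + 2y = 2.84 + 2×3.11 = 9.06 m.
Hydraulic radius R = A/P = 8.832/9.06 = 0.9749 m.
From Manning's equation, S = [nQ / (1 A R^(2/3))]² = [0.016 × 42.4 / (1 × 8.832 × 0.9749^(2/3))]² = 0.0061.

S = 0.0061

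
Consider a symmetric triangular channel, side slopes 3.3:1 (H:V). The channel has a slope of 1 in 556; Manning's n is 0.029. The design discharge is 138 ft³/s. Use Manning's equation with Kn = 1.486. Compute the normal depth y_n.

y_n = 3.64 ft

Manning's equation rearranged: A R^(2/3) = nQ / (1.486·√S) = 0.029 × 138 / (1.486 × √0.001799) = 63.5.
Trying y = 4.64 ft: A R^(2/3) = 120.9 — over.
Trying y = 2.62 ft: A R^(2/3) = 26.34 — short.
Trying y = 3.64 ft: A R^(2/3) = 63.3 — ≈ 63.5.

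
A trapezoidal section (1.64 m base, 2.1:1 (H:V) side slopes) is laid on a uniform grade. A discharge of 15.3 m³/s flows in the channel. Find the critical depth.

At critical depth, Q² T / (g A³) = 1, i.e. A³/T = Q²/g = 15.3²/9.81 = 23.86.
At y = 1.4 m: A³/T = 35.06 — over.
At y = 1.13 m: A³/T = 14.6 — short.
At y = 1.28 m: A³/T = 24.23 — close enough.

y_c = 1.28 m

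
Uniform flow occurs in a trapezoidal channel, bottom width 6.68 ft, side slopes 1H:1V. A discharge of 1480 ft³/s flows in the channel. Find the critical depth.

y_c = 7.9 ft

At critical depth, Q² T / (g A³) = 1, i.e. A³/T = Q²/g = 1480²/32.2 = 68020.
Try y = 10 ft: A³/T = 173900 — too large.
Try y = 5.4 ft: A³/T = 15880 — too small.
Try y = 7.9 ft: A³/T = 67980 — close enough.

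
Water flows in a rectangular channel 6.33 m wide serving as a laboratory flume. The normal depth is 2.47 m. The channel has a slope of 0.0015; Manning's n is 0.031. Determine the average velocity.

V = 1.55 m/s

Flow area A = b·y = 6.33 × 2.47 = 15.64 m². Wetted perimeter P = b + 2y = 6.33 + 2×2.47 = 11.27 m.
Hydraulic radius R = A/P = 15.64/11.27 = 1.387 m.
From Manning's equation, V = (1/n) R^(2/3) S^(1/2) = (1/0.031) × 1.387^(2/3) × 0.0015^(1/2) = 1.55 m/s.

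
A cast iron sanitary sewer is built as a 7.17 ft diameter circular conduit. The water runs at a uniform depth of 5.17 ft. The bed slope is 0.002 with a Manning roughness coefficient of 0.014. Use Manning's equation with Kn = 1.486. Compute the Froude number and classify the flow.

For a circular section of diameter D = 7.17 ft at depth y = 5.17 ft, the central angle is θ = 2 arccos(1 − 2y/D) = 4.058 rad. Then A = (D²/8)(θ − sin θ) = 31.17 ft² and P = Dθ/2 = 14.55 ft.
Hydraulic radius R = A/P = 31.17/14.55 = 2.143 ft.
V = (1.486/n) R^(2/3) √S = (1.486/0.014) × 2.143^(2/3) × √0.002 = 7.89 ft/s. Hydraulic depth D_h = A/T = 31.17/6.431 = 4.847 ft.
Froude number Fr = V/√(g·D_h) = 7.89/√(32.2×4.847) = 0.632, which is less than 1, so the flow is subcritical.

subcritical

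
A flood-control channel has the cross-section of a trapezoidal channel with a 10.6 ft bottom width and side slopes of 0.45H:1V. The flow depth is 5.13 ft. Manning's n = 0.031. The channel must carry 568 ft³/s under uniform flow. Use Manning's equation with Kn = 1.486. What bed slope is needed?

S = 0.0073

With bottom width b = 10.6 ft and side slope z = 0.45: A = (b + zy)y = (10.6 + 0.45×5.13)×5.13 = 66.22 ft²; P = b + 2y√(1+z²) = 10.6 + 2×5.13×1.097 = 21.85 ft.
Hydraulic radius R = A/P = 66.22/21.85 = 3.031 ft.
From Manning's equation, S = [nQ / (1.486 A R^(2/3))]² = [0.031 × 568 / (1.486 × 66.22 × 3.031^(2/3))]² = 0.0073.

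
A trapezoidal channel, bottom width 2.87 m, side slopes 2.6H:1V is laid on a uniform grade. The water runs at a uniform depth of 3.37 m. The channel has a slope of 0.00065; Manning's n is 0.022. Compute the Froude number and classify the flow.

subcritical

With bottom width b = 2.87 m and side slope z = 2.6: A = (b + zy)y = (2.87 + 2.6×3.37)×3.37 = 39.2 m²; P = b + 2y√(1+z²) = 2.87 + 2×3.37×2.786 = 21.65 m.
Hydraulic radius R = A/P = 39.2/21.65 = 1.811 m.
V = (1/n) R^(2/3) √S = (1/0.022) × 1.811^(2/3) × √0.00065 = 1.722 m/s. Hydraulic depth D_h = A/T = 39.2/20.39 = 1.922 m.
Froude number Fr = V/√(g·D_h) = 1.722/√(9.81×1.922) = 0.397, which is less than 1, so the flow is subcritical.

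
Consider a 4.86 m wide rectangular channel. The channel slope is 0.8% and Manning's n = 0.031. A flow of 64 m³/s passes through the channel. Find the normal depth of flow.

y_n = 3.57 m

Manning's equation rearranged: A R^(2/3) = nQ / (1·√S) = 0.031 × 64 / (√0.008) = 22.18.
At y = 2.89 m: A R^(2/3) = 16.9 — too small.
At y = 4.23 m: A R^(2/3) = 27.46 — too large.
At y = 3.57 m: A R^(2/3) = 22.18 — ≈ 22.18.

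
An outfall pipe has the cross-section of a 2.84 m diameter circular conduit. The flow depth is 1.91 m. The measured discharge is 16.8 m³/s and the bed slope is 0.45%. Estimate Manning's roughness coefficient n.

For a circular section of diameter D = 2.84 m at depth y = 1.91 m, the central angle is θ = 2 arccos(1 − 2y/D) = 3.846 rad. Then A = (D²/8)(θ − sin θ) = 4.531 m² and P = Dθ/2 = 5.462 m.
Hydraulic radius R = A/P = 4.531/5.462 = 0.8296 m.
Rearranging Manning's equation: n = (1/Q) A R^(2/3) S^(1/2) = (1/16.8) × 4.531 × 0.8296^(2/3) × √0.0045 = 0.016.

n = 0.016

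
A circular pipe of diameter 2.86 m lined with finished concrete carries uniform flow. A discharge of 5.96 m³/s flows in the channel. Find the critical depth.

y_c = 1.06 m

At critical depth, Q² T / (g A³) = 1, i.e. A³/T = Q²/g = 5.96²/9.81 = 3.621.
At y = 0.819 m: A³/T = 1.356 — short.
At y = 1.15 m: A³/T = 5.031 — over.
At y = 1.06 m: A³/T = 3.678 — matches.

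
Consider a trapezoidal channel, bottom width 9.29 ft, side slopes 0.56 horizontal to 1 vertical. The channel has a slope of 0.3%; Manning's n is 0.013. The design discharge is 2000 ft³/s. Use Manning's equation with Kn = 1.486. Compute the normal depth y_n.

Manning's equation rearranged: A R^(2/3) = nQ / (1.486·√S) = 0.013 × 2000 / (1.486 × √0.003) = 319.4.
Trying y = 10.5 ft: A R^(2/3) = 451.7 — high.
Trying y = 6.46 ft: A R^(2/3) = 190.8 — low.
Trying y = 8.67 ft: A R^(2/3) = 319.5 — ≈ 319.4.

y_n = 8.67 ft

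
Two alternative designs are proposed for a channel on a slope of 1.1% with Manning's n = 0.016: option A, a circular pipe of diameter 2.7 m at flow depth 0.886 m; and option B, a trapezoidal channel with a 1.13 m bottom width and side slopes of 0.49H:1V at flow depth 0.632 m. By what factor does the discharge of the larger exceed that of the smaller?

Channel A: For a circular section of diameter D = 2.7 m at depth y = 0.886 m, the central angle is θ = 2 arccos(1 − 2y/D) = 2.44 rad. Then A = (D²/8)(θ − sin θ) = 1.635 m² and P = Dθ/2 = 3.294 m. Hydraulic radius R = A/P = 1.635/3.294 = 0.4964 m. Q_A = (1/0.016)·1.635·0.4964^(2/3)·√0.011 = 6.72 m³/s.
Channel B: With bottom width b = 1.13 m and side slope z = 0.49: A = (b + zy)y = (1.13 + 0.49×0.632)×0.632 = 0.9099 m²; P = b + 2y√(1+z²) = 1.13 + 2×0.632×1.114 = 2.538 m. Hydraulic radius R = A/P = 0.9099/2.538 = 0.3586 m. Q_B = (1/0.016)·0.9099·0.3586^(2/3)·√0.011 = 3.01 m³/s.
The larger discharge is 6.72 m³/s and the smaller is 3.01 m³/s; the ratio is 2.23.

2.23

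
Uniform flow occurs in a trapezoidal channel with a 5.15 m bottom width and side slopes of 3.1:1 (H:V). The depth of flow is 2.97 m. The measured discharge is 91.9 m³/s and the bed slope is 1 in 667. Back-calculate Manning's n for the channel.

n = 0.026

With bottom width b = 5.15 m and side slope z = 3.1: A = (b + zy)y = (5.15 + 3.1×2.97)×2.97 = 42.64 m²; P = b + 2y√(1+z²) = 5.15 + 2×2.97×3.257 = 24.5 m.
Hydraulic radius R = A/P = 42.64/24.5 = 1.741 m.
Rearranging Manning's equation: n = (1/Q) A R^(2/3) S^(1/2) = (1/91.9) × 42.64 × 1.741^(2/3) × √0.001499 = 0.026.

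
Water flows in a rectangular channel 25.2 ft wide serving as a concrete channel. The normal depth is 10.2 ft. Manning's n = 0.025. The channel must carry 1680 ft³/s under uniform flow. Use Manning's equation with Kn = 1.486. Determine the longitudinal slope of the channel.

Flow area A = b·y = 25.2 × 10.2 = 257 ft². Wetted perimeter P = b + 2y = 25.2 + 2×10.2 = 45.6 ft.
Hydraulic radius R = A/P = 257/45.6 = 5.637 ft.
From Manning's equation, S = [nQ / (1.486 A R^(2/3))]² = [0.025 × 1680 / (1.486 × 257 × 5.637^(2/3))]² = 0.00121.

S = 0.00121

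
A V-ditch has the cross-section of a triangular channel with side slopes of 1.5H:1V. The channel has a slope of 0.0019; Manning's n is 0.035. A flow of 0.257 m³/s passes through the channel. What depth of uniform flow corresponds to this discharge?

Manning's equation rearranged: A R^(2/3) = nQ / (1·√S) = 0.035 × 0.257 / (√0.0019) = 0.2064.
At y = 0.501 m: A R^(2/3) = 0.1324 — low.
At y = 0.685 m: A R^(2/3) = 0.3048 — high.
At y = 0.592 m: A R^(2/3) = 0.2066 — close enough.

y_n = 0.592 m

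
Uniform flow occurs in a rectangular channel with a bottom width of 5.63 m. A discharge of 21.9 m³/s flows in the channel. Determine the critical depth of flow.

For a rectangular channel, critical depth y_c = (q²/g)^(1/3) where q = Q/b = 21.9/5.63 = 3.89 m²/s.
So y_c = (3.89²/9.81)^(1/3) = 1.16 m.

y_c = 1.16 m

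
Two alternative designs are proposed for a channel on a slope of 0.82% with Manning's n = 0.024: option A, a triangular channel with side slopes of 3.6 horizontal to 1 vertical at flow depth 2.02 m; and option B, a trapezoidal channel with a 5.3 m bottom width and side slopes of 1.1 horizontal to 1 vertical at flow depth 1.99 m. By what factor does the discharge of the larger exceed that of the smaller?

Channel A: For a triangular section with side slope z = 3.6: A = zy² = 3.6×2.02² = 14.69 m²; P = 2y√(1+z²) = 2×2.02×3.736 = 15.09 m. Hydraulic radius R = A/P = 14.69/15.09 = 0.9732 m. Q_A = (1/0.024)·14.69·0.9732^(2/3)·√0.0082 = 54.43 m³/s.
Channel B: With bottom width b = 5.3 m and side slope z = 1.1: A = (b + zy)y = (5.3 + 1.1×1.99)×1.99 = 14.9 m²; P = b + 2y√(1+z²) = 5.3 + 2×1.99×1.487 = 11.22 m. Hydraulic radius R = A/P = 14.9/11.22 = 1.329 m. Q_B = (1/0.024)·14.9·1.329^(2/3)·√0.0082 = 67.96 m³/s.
The larger discharge is 67.96 m³/s and the smaller is 54.43 m³/s; the ratio is 1.25.

1.25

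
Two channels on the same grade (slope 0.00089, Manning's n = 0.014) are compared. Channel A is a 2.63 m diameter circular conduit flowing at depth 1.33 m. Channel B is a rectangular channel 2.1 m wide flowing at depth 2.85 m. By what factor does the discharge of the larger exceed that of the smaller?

Channel A: For a circular section of diameter D = 2.63 m at depth y = 1.33 m, the central angle is θ = 2 arccos(1 − 2y/D) = 3.164 rad. Then A = (D²/8)(θ − sin θ) = 2.756 m² and P = Dθ/2 = 4.161 m. Hydraulic radius R = A/P = 2.756/4.161 = 0.6622 m. Q_A = (1/0.014)·2.756·0.6622^(2/3)·√0.00089 = 4.461 m³/s.
Channel B: Flow area A = b·y = 2.1 × 2.85 = 5.985 m². Wetted perimeter P = b + 2y = 2.1 + 2×2.85 = 7.8 m. Hydraulic radius R = A/P = 5.985/7.8 = 0.7673 m. Q_B = (1/0.014)·5.985·0.7673^(2/3)·√0.00089 = 10.69 m³/s.
The larger discharge is 10.69 m³/s and the smaller is 4.461 m³/s; the ratio is 2.4.

2.4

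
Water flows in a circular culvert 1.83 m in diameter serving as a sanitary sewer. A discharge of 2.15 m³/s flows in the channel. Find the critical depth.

y_c = 0.71 m

At critical depth, Q² T / (g A³) = 1, i.e. A³/T = Q²/g = 2.15²/9.81 = 0.4712.
Try y = 0.489 m: A³/T = 0.1112 — low.
Try y = 0.71 m: A³/T = 0.4704 — close enough.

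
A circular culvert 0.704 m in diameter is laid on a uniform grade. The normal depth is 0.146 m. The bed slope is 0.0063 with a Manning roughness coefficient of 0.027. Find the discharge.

For a circular section of diameter D = 0.704 m at depth y = 0.146 m, the central angle is θ = 2 arccos(1 − 2y/D) = 1.891 rad. Then A = (D²/8)(θ − sin θ) = 0.05837 m² and P = Dθ/2 = 0.6657 m.
Hydraulic radius R = A/P = 0.05837/0.6657 = 0.08768 m.
Manning's equation: Q = (1/n) A R^(2/3) S^(1/2) = (1/0.027) × 0.05837 × 0.08768^(2/3) × 0.0063^(1/2) = 0.0339 m³/s.

Q = 0.0339 m³/s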